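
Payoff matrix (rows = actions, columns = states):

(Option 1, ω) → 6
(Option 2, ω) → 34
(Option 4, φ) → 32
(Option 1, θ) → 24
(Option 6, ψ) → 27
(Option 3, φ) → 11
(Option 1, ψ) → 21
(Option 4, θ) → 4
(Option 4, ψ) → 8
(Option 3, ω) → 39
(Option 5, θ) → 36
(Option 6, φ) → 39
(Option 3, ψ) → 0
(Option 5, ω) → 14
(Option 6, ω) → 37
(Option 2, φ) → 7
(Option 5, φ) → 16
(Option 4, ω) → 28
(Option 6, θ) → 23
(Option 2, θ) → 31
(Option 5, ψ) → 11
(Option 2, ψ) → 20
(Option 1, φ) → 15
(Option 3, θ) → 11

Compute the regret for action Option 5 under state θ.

0

Best payoff under θ is 36.
Regret = 36 − 36 = 0.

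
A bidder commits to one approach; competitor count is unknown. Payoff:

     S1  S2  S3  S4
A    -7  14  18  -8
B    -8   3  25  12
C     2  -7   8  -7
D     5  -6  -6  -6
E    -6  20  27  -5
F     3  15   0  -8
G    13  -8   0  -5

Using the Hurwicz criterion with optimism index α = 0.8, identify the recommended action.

A: 0.8·18 + 0.2·(-8) = 12.8
B: 0.8·25 + 0.2·(-8) = 18.4
C: 0.8·8 + 0.2·(-7) = 5
D: 0.8·5 + 0.2·(-6) = 2.8
E: 0.8·27 + 0.2·(-6) = 20.4
F: 0.8·15 + 0.2·(-8) = 10.4
G: 0.8·13 + 0.2·(-8) = 8.8
Highest Hurwicz score = 20.4 → E.

E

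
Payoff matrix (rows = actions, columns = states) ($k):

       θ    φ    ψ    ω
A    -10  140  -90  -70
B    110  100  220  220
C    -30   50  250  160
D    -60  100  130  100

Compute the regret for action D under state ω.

120

Best payoff under ω is 220.
Regret = 220 − 100 = 120.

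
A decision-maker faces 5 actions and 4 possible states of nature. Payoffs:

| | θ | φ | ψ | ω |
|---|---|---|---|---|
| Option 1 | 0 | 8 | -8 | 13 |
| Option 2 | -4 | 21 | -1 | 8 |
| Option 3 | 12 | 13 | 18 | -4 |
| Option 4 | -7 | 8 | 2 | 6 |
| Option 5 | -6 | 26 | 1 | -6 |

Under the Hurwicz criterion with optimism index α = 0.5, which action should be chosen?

Option 5

Option 1: 0.5·13 + 0.5·(-8) = 2.5
Option 2: 0.5·21 + 0.5·(-4) = 8.5
Option 3: 0.5·18 + 0.5·(-4) = 7
Option 4: 0.5·8 + 0.5·(-7) = 0.5
Option 5: 0.5·26 + 0.5·(-6) = 10
Highest Hurwicz score = 10 → Option 5.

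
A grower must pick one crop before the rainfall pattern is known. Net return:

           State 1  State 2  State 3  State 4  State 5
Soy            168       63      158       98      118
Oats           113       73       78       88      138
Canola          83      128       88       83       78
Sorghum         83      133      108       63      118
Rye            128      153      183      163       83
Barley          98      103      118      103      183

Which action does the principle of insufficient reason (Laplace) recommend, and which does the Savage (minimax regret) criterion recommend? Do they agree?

laplace → Rye; minimax regret → Barley (disagree)

Row averages: Soy=121, Oats=98, Canola=92, Sorghum=101, Rye=142, Barley=121
Highest average = 142 → Rye.
Column bests: State 1=168, State 2=153, State 3=183, State 4=163, State 5=183.
Soy regrets: 0, 90, 25, 65, 65 → max 90
Oats regrets: 55, 80, 105, 75, 45 → max 105
Canola regrets: 85, 25, 95, 80, 105 → max 105
Sorghum regrets: 85, 20, 75, 100, 65 → max 100
Rye regrets: 40, 0, 0, 0, 100 → max 100
Barley regrets: 70, 50, 65, 60, 0 → max 70
Smallest max regret = 70 → Barley.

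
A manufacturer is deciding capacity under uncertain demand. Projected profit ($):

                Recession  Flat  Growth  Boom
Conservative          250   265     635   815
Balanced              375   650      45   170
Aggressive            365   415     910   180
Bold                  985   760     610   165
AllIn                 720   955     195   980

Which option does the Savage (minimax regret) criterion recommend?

Column bests: Recession=985, Flat=955, Growth=910, Boom=980.
Conservative regrets: 735, 690, 275, 165 → max 735
Balanced regrets: 610, 305, 865, 810 → max 865
Aggressive regrets: 620, 540, 0, 800 → max 800
Bold regrets: 0, 195, 300, 815 → max 815
AllIn regrets: 265, 0, 715, 0 → max 715
Smallest max regret = 715 → AllIn.

AllIn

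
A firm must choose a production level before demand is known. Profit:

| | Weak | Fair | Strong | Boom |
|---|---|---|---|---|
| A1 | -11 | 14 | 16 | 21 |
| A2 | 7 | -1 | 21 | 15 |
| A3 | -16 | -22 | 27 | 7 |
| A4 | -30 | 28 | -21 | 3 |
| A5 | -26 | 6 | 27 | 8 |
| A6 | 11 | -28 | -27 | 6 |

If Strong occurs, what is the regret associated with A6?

54

Best payoff under Strong is 27.
Regret = 27 − (-27) = 54.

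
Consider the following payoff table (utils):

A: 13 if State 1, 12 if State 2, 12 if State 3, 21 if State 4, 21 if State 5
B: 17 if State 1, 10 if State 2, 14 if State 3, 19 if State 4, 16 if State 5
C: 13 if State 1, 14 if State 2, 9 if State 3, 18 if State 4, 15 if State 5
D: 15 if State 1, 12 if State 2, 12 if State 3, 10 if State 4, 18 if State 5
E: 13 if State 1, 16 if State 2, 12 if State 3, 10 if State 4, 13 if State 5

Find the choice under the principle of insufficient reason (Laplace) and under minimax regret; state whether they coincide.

laplace → A; minimax regret → A (agree)

Row averages: A=15.8, B=15.2, C=13.8, D=13.4, E=12.8
Highest average = 15.8 → A.
Column bests: State 1=17, State 2=16, State 3=14, State 4=21, State 5=21.
A regrets: 4, 4, 2, 0, 0 → max 4
B regrets: 0, 6, 0, 2, 5 → max 6
C regrets: 4, 2, 5, 3, 6 → max 6
D regrets: 2, 4, 2, 11, 3 → max 11
E regrets: 4, 0, 2, 11, 8 → max 11
Smallest max regret = 4 → A.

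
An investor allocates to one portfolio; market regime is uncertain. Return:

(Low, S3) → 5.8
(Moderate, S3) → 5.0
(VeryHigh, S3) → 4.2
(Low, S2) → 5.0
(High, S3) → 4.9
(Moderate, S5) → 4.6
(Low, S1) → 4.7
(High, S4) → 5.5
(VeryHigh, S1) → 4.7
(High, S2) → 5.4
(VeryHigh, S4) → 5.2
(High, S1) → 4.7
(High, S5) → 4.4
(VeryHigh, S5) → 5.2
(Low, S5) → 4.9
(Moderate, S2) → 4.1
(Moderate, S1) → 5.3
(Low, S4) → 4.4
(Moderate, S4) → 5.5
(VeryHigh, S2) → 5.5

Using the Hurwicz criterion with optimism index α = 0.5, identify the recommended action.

Low: 0.5·5.8 + 0.5·4.4 = 5.1
Moderate: 0.5·5.5 + 0.5·4.1 = 4.8
High: 0.5·5.5 + 0.5·4.4 = 4.95
VeryHigh: 0.5·5.5 + 0.5·4.2 = 4.85
Highest Hurwicz score = 5.1 → Low.

Low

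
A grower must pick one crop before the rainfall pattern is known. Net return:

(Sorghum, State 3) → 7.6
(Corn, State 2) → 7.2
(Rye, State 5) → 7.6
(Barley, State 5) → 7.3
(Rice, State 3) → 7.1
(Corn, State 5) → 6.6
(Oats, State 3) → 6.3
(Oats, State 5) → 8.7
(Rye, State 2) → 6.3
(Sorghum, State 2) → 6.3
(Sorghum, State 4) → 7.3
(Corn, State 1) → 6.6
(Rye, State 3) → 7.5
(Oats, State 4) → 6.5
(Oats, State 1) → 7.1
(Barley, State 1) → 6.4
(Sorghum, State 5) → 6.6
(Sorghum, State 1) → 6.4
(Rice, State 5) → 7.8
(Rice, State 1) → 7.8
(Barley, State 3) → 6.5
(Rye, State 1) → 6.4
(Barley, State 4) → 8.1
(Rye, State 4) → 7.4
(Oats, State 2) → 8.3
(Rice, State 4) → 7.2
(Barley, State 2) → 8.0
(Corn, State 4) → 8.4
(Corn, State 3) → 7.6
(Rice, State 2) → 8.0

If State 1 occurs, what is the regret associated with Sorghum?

1.4

Best payoff under State 1 is 7.8.
Regret = 7.8 − 6.4 = 1.4.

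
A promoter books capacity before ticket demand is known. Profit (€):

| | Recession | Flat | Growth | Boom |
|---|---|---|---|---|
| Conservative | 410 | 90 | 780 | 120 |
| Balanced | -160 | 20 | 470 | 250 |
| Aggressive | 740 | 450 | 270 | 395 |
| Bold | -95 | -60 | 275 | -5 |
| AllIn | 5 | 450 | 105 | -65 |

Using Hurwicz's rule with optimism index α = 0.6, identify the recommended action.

Conservative: 0.6·780 + 0.4·90 = 504
Balanced: 0.6·470 + 0.4·(-160) = 218
Aggressive: 0.6·740 + 0.4·270 = 552
Bold: 0.6·275 + 0.4·(-95) = 127
AllIn: 0.6·450 + 0.4·(-65) = 244
Highest Hurwicz score = 552 → Aggressive.

Aggressive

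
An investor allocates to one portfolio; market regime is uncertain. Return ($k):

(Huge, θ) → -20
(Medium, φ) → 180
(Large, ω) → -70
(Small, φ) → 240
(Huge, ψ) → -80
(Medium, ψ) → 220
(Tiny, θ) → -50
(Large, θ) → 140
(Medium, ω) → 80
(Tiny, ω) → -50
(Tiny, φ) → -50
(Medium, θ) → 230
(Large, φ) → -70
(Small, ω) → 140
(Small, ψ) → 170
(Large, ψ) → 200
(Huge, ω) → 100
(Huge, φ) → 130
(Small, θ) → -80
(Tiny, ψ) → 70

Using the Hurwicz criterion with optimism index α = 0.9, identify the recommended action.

Medium

Tiny: 0.9·70 + 0.1·(-50) = 58
Small: 0.9·240 + 0.1·(-80) = 208
Medium: 0.9·230 + 0.1·80 = 215
Large: 0.9·200 + 0.1·(-70) = 173
Huge: 0.9·130 + 0.1·(-80) = 109
Highest Hurwicz score = 215 → Medium.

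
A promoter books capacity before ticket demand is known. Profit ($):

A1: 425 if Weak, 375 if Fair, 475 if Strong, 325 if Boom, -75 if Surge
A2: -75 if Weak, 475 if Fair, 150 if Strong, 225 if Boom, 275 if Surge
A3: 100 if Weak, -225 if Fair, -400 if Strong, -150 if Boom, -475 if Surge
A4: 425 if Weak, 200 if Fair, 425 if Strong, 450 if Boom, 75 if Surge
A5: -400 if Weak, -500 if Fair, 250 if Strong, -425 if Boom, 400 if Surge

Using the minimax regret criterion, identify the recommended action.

A4

Column bests: Weak=425, Fair=475, Strong=475, Boom=450, Surge=400.
A1 regrets: 0, 100, 0, 125, 475 → max 475
A2 regrets: 500, 0, 325, 225, 125 → max 500
A3 regrets: 325, 700, 875, 600, 875 → max 875
A4 regrets: 0, 275, 50, 0, 325 → max 325
A5 regrets: 825, 975, 225, 875, 0 → max 975
Smallest max regret = 325 → A4.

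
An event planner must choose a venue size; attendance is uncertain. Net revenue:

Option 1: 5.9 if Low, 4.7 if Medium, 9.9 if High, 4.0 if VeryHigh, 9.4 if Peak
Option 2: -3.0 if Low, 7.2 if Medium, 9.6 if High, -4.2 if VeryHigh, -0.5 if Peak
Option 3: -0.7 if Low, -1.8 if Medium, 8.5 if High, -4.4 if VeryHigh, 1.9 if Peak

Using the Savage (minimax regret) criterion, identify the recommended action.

Column bests: Low=5.9, Medium=7.2, High=9.9, VeryHigh=4.0, Peak=9.4.
Option 1 regrets: 0.0, 2.5, 0.0, 0.0, 0.0 → max 2.5
Option 2 regrets: 8.9, 0.0, 0.3, 8.2, 9.9 → max 9.9
Option 3 regrets: 6.6, 9.0, 1.4, 8.4, 7.5 → max 9.0
Smallest max regret = 2.5 → Option 1.

Option 1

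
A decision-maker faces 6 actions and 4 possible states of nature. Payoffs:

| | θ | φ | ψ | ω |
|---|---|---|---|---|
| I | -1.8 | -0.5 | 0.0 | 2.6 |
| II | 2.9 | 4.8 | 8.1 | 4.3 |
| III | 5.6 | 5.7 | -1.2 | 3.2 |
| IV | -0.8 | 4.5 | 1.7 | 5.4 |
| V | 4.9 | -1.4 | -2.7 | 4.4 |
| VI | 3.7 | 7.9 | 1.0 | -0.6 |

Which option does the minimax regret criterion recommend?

Column bests: θ=5.6, φ=7.9, ψ=8.1, ω=5.4.
I regrets: 7.4, 8.4, 8.1, 2.8 → max 8.4
II regrets: 2.7, 3.1, 0.0, 1.1 → max 3.1
III regrets: 0.0, 2.2, 9.3, 2.2 → max 9.3
IV regrets: 6.4, 3.4, 6.4, 0.0 → max 6.4
V regrets: 0.7, 9.3, 10.8, 1.0 → max 10.8
VI regrets: 1.9, 0.0, 7.1, 6.0 → max 7.1
Smallest max regret = 3.1 → II.

II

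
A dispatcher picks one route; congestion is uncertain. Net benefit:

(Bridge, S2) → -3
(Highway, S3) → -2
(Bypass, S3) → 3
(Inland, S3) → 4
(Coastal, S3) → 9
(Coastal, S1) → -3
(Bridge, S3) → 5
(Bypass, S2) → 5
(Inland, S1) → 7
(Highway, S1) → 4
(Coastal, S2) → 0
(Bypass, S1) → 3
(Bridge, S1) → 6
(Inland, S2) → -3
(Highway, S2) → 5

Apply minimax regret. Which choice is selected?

Bypass

Column bests: S1=7, S2=5, S3=9.
Bypass regrets: 4, 0, 6 → max 6
Coastal regrets: 10, 5, 0 → max 10
Bridge regrets: 1, 8, 4 → max 8
Highway regrets: 3, 0, 11 → max 11
Inland regrets: 0, 8, 5 → max 8
Smallest max regret = 6 → Bypass.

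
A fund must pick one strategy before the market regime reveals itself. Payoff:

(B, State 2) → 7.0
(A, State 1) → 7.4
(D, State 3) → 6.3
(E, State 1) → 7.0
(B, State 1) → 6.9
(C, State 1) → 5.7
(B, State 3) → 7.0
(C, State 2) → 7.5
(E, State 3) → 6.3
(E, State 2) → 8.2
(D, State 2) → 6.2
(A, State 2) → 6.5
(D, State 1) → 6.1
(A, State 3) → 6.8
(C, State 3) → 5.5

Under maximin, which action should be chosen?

Row minima: A=6.5, B=6.9, C=5.5, D=6.1, E=6.3
Best worst-case = 6.9 → B.

B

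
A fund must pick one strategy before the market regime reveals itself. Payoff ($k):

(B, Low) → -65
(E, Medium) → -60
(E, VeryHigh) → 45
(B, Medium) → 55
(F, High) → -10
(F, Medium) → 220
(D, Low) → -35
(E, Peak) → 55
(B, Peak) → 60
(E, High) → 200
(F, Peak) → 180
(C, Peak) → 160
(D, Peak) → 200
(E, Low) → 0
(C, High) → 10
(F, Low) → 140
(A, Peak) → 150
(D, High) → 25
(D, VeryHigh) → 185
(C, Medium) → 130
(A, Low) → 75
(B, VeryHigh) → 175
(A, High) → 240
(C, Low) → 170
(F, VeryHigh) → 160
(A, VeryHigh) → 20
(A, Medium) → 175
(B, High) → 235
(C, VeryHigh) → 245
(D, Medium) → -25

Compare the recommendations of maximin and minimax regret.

Row minima: A=20, B=-65, C=10, D=-35, E=-60, F=-10
Best worst-case = 20 → A.
Column bests: Low=170, Medium=220, High=240, VeryHigh=245, Peak=200.
A regrets: 95, 45, 0, 225, 50 → max 225
B regrets: 235, 165, 5, 70, 140 → max 235
C regrets: 0, 90, 230, 0, 40 → max 230
D regrets: 205, 245, 215, 60, 0 → max 245
E regrets: 170, 280, 40, 200, 145 → max 280
F regrets: 30, 0, 250, 85, 20 → max 250
Smallest max regret = 225 → A.

maximin → A; minimax regret → A (agree)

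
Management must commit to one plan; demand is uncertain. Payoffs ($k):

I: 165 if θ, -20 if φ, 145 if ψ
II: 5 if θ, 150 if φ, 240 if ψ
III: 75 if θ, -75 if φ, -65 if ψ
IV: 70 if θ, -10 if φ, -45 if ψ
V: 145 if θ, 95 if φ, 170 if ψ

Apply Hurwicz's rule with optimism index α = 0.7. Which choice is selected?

I: 0.7·165 + 0.3·(-20) = 109.5
II: 0.7·240 + 0.3·5 = 169.5
III: 0.7·75 + 0.3·(-75) = 30
IV: 0.7·70 + 0.3·(-45) = 35.5
V: 0.7·170 + 0.3·95 = 147.5
Highest Hurwicz score = 169.5 → II.

II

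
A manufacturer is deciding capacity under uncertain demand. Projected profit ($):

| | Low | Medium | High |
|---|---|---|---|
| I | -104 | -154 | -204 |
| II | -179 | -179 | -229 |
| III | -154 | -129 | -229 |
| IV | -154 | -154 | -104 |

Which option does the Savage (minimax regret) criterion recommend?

IV

Column bests: Low=-104, Medium=-129, High=-104.
I regrets: 0, 25, 100 → max 100
II regrets: 75, 50, 125 → max 125
III regrets: 50, 0, 125 → max 125
IV regrets: 50, 25, 0 → max 50
Smallest max regret = 50 → IV.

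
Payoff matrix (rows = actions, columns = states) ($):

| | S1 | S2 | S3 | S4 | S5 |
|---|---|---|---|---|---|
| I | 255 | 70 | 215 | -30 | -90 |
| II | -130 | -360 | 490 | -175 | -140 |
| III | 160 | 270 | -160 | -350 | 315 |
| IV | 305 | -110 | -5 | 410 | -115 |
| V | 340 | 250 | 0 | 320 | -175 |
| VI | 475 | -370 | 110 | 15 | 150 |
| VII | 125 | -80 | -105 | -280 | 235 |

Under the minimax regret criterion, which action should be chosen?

I

Column bests: S1=475, S2=270, S3=490, S4=410, S5=315.
I regrets: 220, 200, 275, 440, 405 → max 440
II regrets: 605, 630, 0, 585, 455 → max 630
III regrets: 315, 0, 650, 760, 0 → max 760
IV regrets: 170, 380, 495, 0, 430 → max 495
V regrets: 135, 20, 490, 90, 490 → max 490
VI regrets: 0, 640, 380, 395, 165 → max 640
VII regrets: 350, 350, 595, 690, 80 → max 690
Smallest max regret = 440 → I.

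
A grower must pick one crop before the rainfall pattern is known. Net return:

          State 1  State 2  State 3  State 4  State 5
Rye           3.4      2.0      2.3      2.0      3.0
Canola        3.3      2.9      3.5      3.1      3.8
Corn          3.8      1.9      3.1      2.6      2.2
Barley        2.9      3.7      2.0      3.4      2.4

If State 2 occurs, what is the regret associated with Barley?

0.0

Best payoff under State 2 is 3.7.
Regret = 3.7 − 3.7 = 0.0.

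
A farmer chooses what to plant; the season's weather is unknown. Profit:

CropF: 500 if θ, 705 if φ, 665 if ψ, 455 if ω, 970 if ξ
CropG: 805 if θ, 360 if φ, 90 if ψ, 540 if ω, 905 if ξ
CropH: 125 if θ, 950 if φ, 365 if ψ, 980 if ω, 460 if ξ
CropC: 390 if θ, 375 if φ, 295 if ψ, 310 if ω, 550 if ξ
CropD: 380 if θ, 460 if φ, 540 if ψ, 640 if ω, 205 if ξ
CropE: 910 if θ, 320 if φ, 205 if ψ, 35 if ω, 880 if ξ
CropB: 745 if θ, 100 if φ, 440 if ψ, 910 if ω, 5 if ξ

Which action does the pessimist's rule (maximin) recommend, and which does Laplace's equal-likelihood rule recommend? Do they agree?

maximin → CropF; laplace → CropF (agree)

Row minima: CropF=455, CropG=90, CropH=125, CropC=295, CropD=205, CropE=35, CropB=5
Best worst-case = 455 → CropF.
Row averages: CropF=659, CropG=540, CropH=576, CropC=384, CropD=445, CropE=470, CropB=440
Highest average = 659 → CropF.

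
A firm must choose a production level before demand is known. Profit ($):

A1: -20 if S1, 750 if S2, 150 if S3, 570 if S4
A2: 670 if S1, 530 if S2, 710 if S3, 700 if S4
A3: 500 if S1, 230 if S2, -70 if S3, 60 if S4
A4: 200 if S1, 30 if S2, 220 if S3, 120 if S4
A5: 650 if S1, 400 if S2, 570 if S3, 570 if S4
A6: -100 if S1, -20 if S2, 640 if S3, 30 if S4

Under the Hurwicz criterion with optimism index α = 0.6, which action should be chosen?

A1: 0.6·750 + 0.4·(-20) = 442
A2: 0.6·710 + 0.4·530 = 638
A3: 0.6·500 + 0.4·(-70) = 272
A4: 0.6·220 + 0.4·30 = 144
A5: 0.6·650 + 0.4·400 = 550
A6: 0.6·640 + 0.4·(-100) = 344
Highest Hurwicz score = 638 → A2.

A2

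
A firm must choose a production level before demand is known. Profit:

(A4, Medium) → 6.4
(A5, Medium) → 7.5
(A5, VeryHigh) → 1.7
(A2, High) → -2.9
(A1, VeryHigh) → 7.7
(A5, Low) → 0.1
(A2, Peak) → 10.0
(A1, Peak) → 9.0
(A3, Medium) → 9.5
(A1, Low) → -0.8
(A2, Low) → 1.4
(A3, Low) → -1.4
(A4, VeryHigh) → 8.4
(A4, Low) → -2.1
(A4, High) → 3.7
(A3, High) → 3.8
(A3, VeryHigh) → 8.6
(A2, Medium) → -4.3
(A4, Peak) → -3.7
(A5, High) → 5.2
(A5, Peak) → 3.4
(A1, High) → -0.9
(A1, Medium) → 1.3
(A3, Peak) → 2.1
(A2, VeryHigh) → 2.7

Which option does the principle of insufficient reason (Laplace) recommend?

Row averages: A1=3.26, A2=1.38, A3=4.52, A4=2.54, A5=3.58
Highest average = 4.52 → A3.

A3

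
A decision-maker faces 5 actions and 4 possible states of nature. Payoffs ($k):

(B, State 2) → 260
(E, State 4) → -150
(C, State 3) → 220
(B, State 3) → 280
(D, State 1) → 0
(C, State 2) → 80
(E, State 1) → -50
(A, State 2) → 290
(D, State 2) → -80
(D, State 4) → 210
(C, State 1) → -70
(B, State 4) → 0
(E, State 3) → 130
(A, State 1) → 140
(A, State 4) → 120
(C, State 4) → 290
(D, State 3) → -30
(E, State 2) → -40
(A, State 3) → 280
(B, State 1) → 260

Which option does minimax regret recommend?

A

Column bests: State 1=260, State 2=290, State 3=280, State 4=290.
A regrets: 120, 0, 0, 170 → max 170
B regrets: 0, 30, 0, 290 → max 290
C regrets: 330, 210, 60, 0 → max 330
D regrets: 260, 370, 310, 80 → max 370
E regrets: 310, 330, 150, 440 → max 440
Smallest max regret = 170 → A.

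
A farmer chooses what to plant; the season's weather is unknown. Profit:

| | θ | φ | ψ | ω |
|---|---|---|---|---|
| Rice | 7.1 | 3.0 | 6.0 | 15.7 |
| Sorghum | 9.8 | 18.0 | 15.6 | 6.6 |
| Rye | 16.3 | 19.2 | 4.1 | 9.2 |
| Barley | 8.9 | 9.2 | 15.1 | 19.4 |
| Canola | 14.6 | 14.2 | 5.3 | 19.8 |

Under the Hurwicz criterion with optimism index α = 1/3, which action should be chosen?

Barley

Rice: 1/3·15.7 + 2/3·3.0 = 217/30
Sorghum: 1/3·18.0 + 2/3·6.6 = 10.4
Rye: 1/3·19.2 + 2/3·4.1 = 137/15
Barley: 1/3·19.4 + 2/3·8.9 = 12.4
Canola: 1/3·19.8 + 2/3·5.3 = 152/15
Highest Hurwicz score = 12.4 → Barley.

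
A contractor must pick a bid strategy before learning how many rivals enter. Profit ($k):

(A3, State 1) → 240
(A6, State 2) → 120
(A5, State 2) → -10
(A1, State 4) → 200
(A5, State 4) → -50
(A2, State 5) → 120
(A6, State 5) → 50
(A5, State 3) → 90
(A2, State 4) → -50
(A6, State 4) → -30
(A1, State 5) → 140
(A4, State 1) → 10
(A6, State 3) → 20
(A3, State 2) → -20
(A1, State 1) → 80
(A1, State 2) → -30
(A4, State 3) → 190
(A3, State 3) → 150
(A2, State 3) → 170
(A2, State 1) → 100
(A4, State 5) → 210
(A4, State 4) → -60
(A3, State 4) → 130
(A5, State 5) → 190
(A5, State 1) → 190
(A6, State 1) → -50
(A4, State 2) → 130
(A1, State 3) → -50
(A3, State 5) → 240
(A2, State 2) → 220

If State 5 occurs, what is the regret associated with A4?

Best payoff under State 5 is 240.
Regret = 240 − 210 = 30.

30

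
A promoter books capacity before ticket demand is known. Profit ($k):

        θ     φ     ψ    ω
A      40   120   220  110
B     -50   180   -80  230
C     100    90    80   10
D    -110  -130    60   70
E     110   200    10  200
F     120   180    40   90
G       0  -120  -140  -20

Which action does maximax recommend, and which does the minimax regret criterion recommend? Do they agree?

maximax → B; minimax regret → A (disagree)

Row maxima: A=220, B=230, C=100, D=70, E=200, F=180, G=0
Best best-case = 230 → B.
Column bests: θ=120, φ=200, ψ=220, ω=230.
A regrets: 80, 80, 0, 120 → max 120
B regrets: 170, 20, 300, 0 → max 300
C regrets: 20, 110, 140, 220 → max 220
D regrets: 230, 330, 160, 160 → max 330
E regrets: 10, 0, 210, 30 → max 210
F regrets: 0, 20, 180, 140 → max 180
G regrets: 120, 320, 360, 250 → max 360
Smallest max regret = 120 → A.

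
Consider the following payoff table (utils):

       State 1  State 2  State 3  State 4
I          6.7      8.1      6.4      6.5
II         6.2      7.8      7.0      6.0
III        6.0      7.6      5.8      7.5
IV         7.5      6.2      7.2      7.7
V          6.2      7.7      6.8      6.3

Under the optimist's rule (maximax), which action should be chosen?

I

Row maxima: I=8.1, II=7.8, III=7.6, IV=7.7, V=7.7
Best best-case = 8.1 → I.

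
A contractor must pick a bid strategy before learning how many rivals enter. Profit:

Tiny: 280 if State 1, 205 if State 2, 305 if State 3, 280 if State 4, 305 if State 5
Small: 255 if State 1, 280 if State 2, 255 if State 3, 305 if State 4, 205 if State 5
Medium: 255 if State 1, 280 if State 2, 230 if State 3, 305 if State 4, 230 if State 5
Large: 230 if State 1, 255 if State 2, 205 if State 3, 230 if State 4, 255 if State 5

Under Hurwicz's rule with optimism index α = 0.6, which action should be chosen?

Medium

Tiny: 0.6·305 + 0.4·205 = 265
Small: 0.6·305 + 0.4·205 = 265
Medium: 0.6·305 + 0.4·230 = 275
Large: 0.6·255 + 0.4·205 = 235
Highest Hurwicz score = 275 → Medium.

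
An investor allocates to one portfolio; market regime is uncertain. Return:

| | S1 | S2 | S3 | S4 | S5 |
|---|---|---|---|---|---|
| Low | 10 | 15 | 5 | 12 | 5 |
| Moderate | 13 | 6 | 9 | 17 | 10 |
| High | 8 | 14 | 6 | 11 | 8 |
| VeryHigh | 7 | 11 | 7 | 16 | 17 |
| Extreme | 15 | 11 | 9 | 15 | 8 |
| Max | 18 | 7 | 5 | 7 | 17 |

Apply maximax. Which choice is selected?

Max

Row maxima: Low=15, Moderate=17, High=14, VeryHigh=17, Extreme=15, Max=18
Best best-case = 18 → Max.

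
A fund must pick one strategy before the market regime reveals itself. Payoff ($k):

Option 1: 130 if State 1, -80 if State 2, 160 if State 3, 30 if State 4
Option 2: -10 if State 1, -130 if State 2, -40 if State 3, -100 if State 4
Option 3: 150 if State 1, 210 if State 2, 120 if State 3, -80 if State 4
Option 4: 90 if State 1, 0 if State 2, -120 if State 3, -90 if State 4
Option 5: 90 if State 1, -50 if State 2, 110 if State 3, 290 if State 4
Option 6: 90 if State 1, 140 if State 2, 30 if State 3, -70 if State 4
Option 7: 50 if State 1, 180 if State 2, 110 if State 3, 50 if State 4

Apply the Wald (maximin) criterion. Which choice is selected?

Option 7

Row minima: Option 1=-80, Option 2=-130, Option 3=-80, Option 4=-120, Option 5=-50, Option 6=-70, Option 7=50
Best worst-case = 50 → Option 7.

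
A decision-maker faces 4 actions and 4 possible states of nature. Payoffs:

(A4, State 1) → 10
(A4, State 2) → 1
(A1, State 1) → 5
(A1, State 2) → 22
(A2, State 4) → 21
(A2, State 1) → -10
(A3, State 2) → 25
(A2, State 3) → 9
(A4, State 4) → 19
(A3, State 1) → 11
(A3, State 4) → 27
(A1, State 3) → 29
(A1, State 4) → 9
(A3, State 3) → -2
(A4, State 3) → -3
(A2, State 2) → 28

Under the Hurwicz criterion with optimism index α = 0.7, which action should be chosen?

A1

A1: 0.7·29 + 0.3·5 = 21.8
A2: 0.7·28 + 0.3·(-10) = 16.6
A3: 0.7·27 + 0.3·(-2) = 18.3
A4: 0.7·19 + 0.3·(-3) = 12.4
Highest Hurwicz score = 21.8 → A1.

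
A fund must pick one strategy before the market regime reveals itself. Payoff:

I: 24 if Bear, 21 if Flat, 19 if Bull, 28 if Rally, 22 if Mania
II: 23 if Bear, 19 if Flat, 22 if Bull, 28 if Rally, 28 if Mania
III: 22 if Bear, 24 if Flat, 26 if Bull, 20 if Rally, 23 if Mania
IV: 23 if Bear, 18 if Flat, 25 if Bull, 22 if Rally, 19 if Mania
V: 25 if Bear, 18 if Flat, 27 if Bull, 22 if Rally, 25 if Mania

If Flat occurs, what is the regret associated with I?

Best payoff under Flat is 24.
Regret = 24 − 21 = 3.

3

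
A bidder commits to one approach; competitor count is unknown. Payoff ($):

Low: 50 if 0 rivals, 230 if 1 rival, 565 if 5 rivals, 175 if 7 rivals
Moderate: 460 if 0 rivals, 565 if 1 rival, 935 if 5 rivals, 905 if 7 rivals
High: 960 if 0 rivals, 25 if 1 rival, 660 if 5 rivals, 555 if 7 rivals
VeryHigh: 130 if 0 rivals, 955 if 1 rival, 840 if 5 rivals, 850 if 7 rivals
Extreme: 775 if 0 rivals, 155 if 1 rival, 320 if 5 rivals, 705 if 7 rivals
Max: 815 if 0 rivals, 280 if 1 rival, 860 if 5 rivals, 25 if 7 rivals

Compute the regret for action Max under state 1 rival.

Best payoff under 1 rival is 955.
Regret = 955 − 280 = 675.

675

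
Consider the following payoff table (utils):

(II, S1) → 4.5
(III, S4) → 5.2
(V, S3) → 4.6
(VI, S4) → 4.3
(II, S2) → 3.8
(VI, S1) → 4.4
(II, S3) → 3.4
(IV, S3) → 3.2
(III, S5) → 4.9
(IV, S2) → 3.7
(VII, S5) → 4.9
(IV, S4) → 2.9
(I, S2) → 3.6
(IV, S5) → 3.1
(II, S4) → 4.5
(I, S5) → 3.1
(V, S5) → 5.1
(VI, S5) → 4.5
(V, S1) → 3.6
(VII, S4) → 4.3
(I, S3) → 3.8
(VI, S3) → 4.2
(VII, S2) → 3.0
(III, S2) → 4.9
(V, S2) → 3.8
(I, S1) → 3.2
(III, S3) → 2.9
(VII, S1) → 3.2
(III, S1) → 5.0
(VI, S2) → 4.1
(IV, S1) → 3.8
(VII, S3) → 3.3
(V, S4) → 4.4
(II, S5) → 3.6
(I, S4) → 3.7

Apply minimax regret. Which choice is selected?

VI

Column bests: S1=5.0, S2=4.9, S3=4.6, S4=5.2, S5=5.1.
I regrets: 1.8, 1.3, 0.8, 1.5, 2.0 → max 2.0
II regrets: 0.5, 1.1, 1.2, 0.7, 1.5 → max 1.5
III regrets: 0.0, 0.0, 1.7, 0.0, 0.2 → max 1.7
IV regrets: 1.2, 1.2, 1.4, 2.3, 2.0 → max 2.3
V regrets: 1.4, 1.1, 0.0, 0.8, 0.0 → max 1.4
VI regrets: 0.6, 0.8, 0.4, 0.9, 0.6 → max 0.9
VII regrets: 1.8, 1.9, 1.3, 0.9, 0.2 → max 1.9
Smallest max regret = 0.9 → VI.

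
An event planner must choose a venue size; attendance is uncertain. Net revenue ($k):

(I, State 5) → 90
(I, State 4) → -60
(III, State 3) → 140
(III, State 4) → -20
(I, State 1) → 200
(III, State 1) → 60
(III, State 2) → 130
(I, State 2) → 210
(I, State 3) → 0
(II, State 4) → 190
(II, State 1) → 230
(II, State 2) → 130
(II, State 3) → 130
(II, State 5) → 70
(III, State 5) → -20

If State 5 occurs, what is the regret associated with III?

110

Best payoff under State 5 is 90.
Regret = 90 − (-20) = 110.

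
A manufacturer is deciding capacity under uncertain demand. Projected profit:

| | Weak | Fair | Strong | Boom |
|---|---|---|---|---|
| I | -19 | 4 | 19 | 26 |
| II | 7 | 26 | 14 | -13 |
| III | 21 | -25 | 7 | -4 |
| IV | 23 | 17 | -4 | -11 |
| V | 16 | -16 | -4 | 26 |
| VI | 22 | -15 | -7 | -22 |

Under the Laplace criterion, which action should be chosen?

II

Row averages: I=7.5, II=8.5, III=-0.25, IV=6.25, V=5.5, VI=-5.5
Highest average = 8.5 → II.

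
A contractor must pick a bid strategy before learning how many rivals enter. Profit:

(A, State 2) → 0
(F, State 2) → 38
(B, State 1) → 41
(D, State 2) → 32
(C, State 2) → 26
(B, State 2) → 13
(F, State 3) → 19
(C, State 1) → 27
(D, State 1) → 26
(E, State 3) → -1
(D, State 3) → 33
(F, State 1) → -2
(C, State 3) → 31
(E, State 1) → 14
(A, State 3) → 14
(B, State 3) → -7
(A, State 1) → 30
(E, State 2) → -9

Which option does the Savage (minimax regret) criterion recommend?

Column bests: State 1=41, State 2=38, State 3=33.
A regrets: 11, 38, 19 → max 38
B regrets: 0, 25, 40 → max 40
C regrets: 14, 12, 2 → max 14
D regrets: 15, 6, 0 → max 15
E regrets: 27, 47, 34 → max 47
F regrets: 43, 0, 14 → max 43
Smallest max regret = 14 → C.

C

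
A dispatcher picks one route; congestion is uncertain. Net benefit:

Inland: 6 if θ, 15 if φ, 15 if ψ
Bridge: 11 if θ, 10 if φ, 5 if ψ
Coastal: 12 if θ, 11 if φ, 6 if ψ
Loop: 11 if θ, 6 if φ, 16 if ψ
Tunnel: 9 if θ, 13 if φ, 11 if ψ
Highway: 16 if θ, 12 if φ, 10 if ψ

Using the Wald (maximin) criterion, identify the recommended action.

Highway

Row minima: Inland=6, Bridge=5, Coastal=6, Loop=6, Tunnel=9, Highway=10
Best worst-case = 10 → Highway.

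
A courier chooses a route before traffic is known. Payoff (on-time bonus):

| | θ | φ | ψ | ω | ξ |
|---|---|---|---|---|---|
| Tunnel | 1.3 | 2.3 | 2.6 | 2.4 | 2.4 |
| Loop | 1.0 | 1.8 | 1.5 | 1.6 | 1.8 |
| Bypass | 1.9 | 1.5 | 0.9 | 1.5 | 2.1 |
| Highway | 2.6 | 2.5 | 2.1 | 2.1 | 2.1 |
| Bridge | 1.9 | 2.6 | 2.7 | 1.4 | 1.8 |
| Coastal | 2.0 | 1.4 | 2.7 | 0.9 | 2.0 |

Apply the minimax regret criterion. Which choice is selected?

Column bests: θ=2.6, φ=2.6, ψ=2.7, ω=2.4, ξ=2.4.
Tunnel regrets: 1.3, 0.3, 0.1, 0.0, 0.0 → max 1.3
Loop regrets: 1.6, 0.8, 1.2, 0.8, 0.6 → max 1.6
Bypass regrets: 0.7, 1.1, 1.8, 0.9, 0.3 → max 1.8
Highway regrets: 0.0, 0.1, 0.6, 0.3, 0.3 → max 0.6
Bridge regrets: 0.7, 0.0, 0.0, 1.0, 0.6 → max 1.0
Coastal regrets: 0.6, 1.2, 0.0, 1.5, 0.4 → max 1.5
Smallest max regret = 0.6 → Highway.

Highway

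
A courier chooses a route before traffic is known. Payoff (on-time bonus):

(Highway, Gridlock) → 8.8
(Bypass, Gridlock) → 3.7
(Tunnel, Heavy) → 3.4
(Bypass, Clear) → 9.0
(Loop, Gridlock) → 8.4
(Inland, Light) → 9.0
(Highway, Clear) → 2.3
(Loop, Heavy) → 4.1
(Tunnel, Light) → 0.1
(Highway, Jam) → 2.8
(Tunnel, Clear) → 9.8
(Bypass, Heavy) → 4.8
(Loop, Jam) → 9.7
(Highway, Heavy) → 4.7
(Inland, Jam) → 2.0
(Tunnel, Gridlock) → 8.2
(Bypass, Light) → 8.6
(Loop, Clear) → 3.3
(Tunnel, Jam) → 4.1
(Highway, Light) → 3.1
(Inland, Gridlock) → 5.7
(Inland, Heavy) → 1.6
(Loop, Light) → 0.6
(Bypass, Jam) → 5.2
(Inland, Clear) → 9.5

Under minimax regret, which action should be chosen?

Column bests: Clear=9.8, Light=9.0, Heavy=4.8, Jam=9.7, Gridlock=8.8.
Bypass regrets: 0.8, 0.4, 0.0, 4.5, 5.1 → max 5.1
Inland regrets: 0.3, 0.0, 3.2, 7.7, 3.1 → max 7.7
Highway regrets: 7.5, 5.9, 0.1, 6.9, 0.0 → max 7.5
Loop regrets: 6.5, 8.4, 0.7, 0.0, 0.4 → max 8.4
Tunnel regrets: 0.0, 8.9, 1.4, 5.6, 0.6 → max 8.9
Smallest max regret = 5.1 → Bypass.

Bypass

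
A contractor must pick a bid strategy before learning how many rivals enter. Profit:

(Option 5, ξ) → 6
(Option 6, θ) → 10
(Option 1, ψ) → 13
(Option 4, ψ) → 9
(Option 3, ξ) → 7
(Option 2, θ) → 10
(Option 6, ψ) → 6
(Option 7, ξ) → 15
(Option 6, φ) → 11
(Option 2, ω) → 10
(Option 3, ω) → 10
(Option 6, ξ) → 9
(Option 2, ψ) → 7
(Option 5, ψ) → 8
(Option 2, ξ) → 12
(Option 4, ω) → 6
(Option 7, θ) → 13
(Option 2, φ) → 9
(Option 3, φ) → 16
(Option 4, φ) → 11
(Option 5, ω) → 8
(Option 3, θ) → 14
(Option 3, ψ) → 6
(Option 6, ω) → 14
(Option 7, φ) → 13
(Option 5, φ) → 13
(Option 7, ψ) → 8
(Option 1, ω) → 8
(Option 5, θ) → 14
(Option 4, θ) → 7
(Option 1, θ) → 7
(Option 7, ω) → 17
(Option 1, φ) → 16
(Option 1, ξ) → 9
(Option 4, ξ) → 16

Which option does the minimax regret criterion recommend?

Column bests: θ=14, φ=16, ψ=13, ω=17, ξ=16.
Option 1 regrets: 7, 0, 0, 9, 7 → max 9
Option 2 regrets: 4, 7, 6, 7, 4 → max 7
Option 3 regrets: 0, 0, 7, 7, 9 → max 9
Option 4 regrets: 7, 5, 4, 11, 0 → max 11
Option 5 regrets: 0, 3, 5, 9, 10 → max 10
Option 6 regrets: 4, 5, 7, 3, 7 → max 7
Option 7 regrets: 1, 3, 5, 0, 1 → max 5
Smallest max regret = 5 → Option 7.

Option 7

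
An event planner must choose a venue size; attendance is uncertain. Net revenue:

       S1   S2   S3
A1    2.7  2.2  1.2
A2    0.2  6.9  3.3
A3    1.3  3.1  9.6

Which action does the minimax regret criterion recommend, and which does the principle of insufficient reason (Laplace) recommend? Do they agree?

Column bests: S1=2.7, S2=6.9, S3=9.6.
A1 regrets: 0.0, 4.7, 8.4 → max 8.4
A2 regrets: 2.5, 0.0, 6.3 → max 6.3
A3 regrets: 1.4, 3.8, 0.0 → max 3.8
Smallest max regret = 3.8 → A3.
Row averages: A1=61/30, A2=52/15, A3=14/3
Highest average = 14/3 → A3.

minimax regret → A3; laplace → A3 (agree)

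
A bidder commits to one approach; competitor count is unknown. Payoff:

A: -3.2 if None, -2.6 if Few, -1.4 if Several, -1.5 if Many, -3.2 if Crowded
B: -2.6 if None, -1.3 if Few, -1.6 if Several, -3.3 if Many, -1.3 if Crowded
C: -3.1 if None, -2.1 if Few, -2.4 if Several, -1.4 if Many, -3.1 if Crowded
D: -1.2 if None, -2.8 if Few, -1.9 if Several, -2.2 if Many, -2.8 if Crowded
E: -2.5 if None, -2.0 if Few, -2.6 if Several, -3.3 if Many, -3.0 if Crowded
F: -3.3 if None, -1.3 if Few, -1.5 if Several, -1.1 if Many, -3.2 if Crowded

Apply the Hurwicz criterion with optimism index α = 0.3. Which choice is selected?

A: 0.3·(-1.4) + 0.7·(-3.2) = -2.66
B: 0.3·(-1.3) + 0.7·(-3.3) = -2.7
C: 0.3·(-1.4) + 0.7·(-3.1) = -2.59
D: 0.3·(-1.2) + 0.7·(-2.8) = -2.32
E: 0.3·(-2.0) + 0.7·(-3.3) = -2.91
F: 0.3·(-1.1) + 0.7·(-3.3) = -2.64
Highest Hurwicz score = -2.32 → D.

D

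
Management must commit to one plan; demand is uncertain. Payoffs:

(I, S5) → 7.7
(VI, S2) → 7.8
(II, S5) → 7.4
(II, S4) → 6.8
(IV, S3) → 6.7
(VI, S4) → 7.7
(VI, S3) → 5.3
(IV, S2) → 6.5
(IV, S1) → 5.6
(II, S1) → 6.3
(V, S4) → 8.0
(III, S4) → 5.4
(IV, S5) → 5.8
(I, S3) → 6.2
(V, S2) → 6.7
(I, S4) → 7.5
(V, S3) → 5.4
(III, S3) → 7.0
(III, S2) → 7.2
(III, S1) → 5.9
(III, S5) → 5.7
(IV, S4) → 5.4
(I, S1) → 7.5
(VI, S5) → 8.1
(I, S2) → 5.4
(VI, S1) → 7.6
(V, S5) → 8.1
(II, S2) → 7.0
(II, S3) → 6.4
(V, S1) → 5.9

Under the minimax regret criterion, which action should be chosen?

II

Column bests: S1=7.6, S2=7.8, S3=7.0, S4=8.0, S5=8.1.
I regrets: 0.1, 2.4, 0.8, 0.5, 0.4 → max 2.4
II regrets: 1.3, 0.8, 0.6, 1.2, 0.7 → max 1.3
III regrets: 1.7, 0.6, 0.0, 2.6, 2.4 → max 2.6
IV regrets: 2.0, 1.3, 0.3, 2.6, 2.3 → max 2.6
V regrets: 1.7, 1.1, 1.6, 0.0, 0.0 → max 1.7
VI regrets: 0.0, 0.0, 1.7, 0.3, 0.0 → max 1.7
Smallest max regret = 1.3 → II.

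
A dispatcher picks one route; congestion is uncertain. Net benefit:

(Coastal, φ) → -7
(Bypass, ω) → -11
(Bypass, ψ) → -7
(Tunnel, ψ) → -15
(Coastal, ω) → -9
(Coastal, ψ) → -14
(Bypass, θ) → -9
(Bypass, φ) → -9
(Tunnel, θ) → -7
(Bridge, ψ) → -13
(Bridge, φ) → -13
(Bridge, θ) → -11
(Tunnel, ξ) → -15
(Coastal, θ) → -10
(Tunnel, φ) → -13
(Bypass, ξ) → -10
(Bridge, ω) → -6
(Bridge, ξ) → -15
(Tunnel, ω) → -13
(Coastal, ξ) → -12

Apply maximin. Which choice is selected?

Bypass

Row minima: Bypass=-11, Bridge=-15, Coastal=-14, Tunnel=-15
Best worst-case = -11 → Bypass.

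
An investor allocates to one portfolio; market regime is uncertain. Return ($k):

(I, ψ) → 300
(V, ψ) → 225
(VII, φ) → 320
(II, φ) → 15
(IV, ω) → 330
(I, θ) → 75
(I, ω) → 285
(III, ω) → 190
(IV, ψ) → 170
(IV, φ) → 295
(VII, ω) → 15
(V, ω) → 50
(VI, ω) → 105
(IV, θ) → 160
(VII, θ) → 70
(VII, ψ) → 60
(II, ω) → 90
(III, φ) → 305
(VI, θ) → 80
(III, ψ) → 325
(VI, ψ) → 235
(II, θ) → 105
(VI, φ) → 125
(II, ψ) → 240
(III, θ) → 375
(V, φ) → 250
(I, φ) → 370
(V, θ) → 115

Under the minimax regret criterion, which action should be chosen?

Column bests: θ=375, φ=370, ψ=325, ω=330.
I regrets: 300, 0, 25, 45 → max 300
II regrets: 270, 355, 85, 240 → max 355
III regrets: 0, 65, 0, 140 → max 140
IV regrets: 215, 75, 155, 0 → max 215
V regrets: 260, 120, 100, 280 → max 280
VI regrets: 295, 245, 90, 225 → max 295
VII regrets: 305, 50, 265, 315 → max 315
Smallest max regret = 140 → III.

III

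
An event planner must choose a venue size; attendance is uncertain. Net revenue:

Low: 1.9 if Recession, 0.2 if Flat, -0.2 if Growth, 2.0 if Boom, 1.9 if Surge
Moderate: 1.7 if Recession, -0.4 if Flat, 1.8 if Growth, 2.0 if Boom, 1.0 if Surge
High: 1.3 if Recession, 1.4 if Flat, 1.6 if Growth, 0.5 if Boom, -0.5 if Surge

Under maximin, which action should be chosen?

Row minima: Low=-0.2, Moderate=-0.4, High=-0.5
Best worst-case = -0.2 → Low.

Low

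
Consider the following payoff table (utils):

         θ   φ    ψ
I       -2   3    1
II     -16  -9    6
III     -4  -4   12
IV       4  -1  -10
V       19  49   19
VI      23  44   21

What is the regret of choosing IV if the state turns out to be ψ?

Best payoff under ψ is 21.
Regret = 21 − (-10) = 31.

31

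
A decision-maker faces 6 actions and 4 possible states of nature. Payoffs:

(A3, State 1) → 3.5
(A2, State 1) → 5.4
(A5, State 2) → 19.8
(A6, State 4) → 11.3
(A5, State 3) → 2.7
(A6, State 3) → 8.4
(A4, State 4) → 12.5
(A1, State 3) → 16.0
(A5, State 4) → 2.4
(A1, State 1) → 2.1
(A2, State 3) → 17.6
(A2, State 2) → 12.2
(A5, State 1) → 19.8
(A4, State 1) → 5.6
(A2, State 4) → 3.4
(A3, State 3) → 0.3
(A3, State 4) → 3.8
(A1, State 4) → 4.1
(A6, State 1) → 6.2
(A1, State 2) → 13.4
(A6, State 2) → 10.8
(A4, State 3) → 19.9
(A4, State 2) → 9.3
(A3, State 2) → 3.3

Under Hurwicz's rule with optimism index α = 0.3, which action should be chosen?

A4

A1: 0.3·16.0 + 0.7·2.1 = 6.27
A2: 0.3·17.6 + 0.7·3.4 = 7.66
A3: 0.3·3.8 + 0.7·0.3 = 1.35
A4: 0.3·19.9 + 0.7·5.6 = 9.89
A5: 0.3·19.8 + 0.7·2.4 = 7.62
A6: 0.3·11.3 + 0.7·6.2 = 7.73
Highest Hurwicz score = 9.89 → A4.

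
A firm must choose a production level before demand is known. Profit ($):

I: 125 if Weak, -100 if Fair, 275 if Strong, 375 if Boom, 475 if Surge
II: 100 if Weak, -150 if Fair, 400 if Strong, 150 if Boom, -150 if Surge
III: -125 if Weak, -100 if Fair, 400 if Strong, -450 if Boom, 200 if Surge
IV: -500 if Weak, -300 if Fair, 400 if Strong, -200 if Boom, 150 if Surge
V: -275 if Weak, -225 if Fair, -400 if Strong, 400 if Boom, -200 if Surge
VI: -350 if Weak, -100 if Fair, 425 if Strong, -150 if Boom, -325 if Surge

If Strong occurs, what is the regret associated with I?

150

Best payoff under Strong is 425.
Regret = 425 − 275 = 150.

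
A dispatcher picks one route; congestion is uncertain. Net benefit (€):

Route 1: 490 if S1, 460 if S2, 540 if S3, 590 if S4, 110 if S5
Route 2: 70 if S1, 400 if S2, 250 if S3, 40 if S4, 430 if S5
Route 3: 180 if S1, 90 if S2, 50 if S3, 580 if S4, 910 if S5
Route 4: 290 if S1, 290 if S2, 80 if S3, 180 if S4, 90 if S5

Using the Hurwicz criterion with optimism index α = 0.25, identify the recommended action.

Route 3

Route 1: 0.25·590 + 0.75·110 = 230
Route 2: 0.25·430 + 0.75·40 = 137.5
Route 3: 0.25·910 + 0.75·50 = 265
Route 4: 0.25·290 + 0.75·80 = 132.5
Highest Hurwicz score = 265 → Route 3.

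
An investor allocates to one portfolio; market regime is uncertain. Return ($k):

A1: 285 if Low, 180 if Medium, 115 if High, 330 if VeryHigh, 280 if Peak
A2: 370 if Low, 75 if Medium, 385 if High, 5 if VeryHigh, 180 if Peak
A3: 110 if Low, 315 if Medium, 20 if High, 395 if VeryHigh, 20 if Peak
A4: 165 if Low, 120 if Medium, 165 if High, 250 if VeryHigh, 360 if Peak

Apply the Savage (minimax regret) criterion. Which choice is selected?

Column bests: Low=370, Medium=315, High=385, VeryHigh=395, Peak=360.
A1 regrets: 85, 135, 270, 65, 80 → max 270
A2 regrets: 0, 240, 0, 390, 180 → max 390
A3 regrets: 260, 0, 365, 0, 340 → max 365
A4 regrets: 205, 195, 220, 145, 0 → max 220
Smallest max regret = 220 → A4.

A4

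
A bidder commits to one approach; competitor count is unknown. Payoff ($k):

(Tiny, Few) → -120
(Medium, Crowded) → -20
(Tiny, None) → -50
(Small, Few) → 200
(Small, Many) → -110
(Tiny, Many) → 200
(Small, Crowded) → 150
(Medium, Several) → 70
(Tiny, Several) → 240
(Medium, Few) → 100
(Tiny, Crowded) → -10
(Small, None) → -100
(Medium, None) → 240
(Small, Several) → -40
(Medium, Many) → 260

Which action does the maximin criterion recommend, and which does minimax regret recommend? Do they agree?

Row minima: Tiny=-120, Small=-110, Medium=-20
Best worst-case = -20 → Medium.
Column bests: None=240, Few=200, Several=240, Many=260, Crowded=150.
Tiny regrets: 290, 320, 0, 60, 160 → max 320
Small regrets: 340, 0, 280, 370, 0 → max 370
Medium regrets: 0, 100, 170, 0, 170 → max 170
Smallest max regret = 170 → Medium.

maximin → Medium; minimax regret → Medium (agree)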